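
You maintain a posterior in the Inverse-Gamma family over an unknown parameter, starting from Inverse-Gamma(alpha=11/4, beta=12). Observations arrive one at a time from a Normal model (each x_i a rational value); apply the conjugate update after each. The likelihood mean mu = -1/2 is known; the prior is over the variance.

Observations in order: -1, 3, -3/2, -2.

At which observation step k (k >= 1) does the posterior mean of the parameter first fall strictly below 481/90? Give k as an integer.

obs 1: x=-1 → posterior Inverse-Gamma(13/4, 97/8)
obs 2: x=3 → posterior Inverse-Gamma(15/4, 73/4)
obs 3: x=-3/2 → posterior Inverse-Gamma(17/4, 75/4)
obs 4: x=-2 → posterior Inverse-Gamma(19/4, 159/8)

k = 4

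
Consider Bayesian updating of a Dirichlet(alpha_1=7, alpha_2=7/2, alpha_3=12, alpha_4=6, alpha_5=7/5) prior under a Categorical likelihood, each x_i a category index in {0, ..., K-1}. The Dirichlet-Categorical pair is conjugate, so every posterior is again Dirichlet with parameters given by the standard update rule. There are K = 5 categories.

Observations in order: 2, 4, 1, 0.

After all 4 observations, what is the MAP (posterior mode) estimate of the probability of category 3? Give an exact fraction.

50/289

obs 1: x=2 → posterior Dirichlet(7, 7/2, 13, 6, 7/5)
obs 2: x=4 → posterior Dirichlet(7, 7/2, 13, 6, 12/5)
obs 3: x=1 → posterior Dirichlet(7, 9/2, 13, 6, 12/5)
obs 4: x=0 → posterior Dirichlet(8, 9/2, 13, 6, 12/5)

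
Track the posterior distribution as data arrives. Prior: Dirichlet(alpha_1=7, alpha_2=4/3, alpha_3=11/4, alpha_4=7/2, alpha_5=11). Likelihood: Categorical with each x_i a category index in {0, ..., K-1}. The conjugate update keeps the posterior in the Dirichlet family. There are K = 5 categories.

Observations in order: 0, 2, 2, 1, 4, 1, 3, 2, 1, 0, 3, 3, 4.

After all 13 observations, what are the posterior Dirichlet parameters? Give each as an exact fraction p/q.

alpha_1=9, alpha_2=13/3, alpha_3=23/4, alpha_4=13/2, alpha_5=13

obs 1: x=0 → posterior Dirichlet(8, 4/3, 11/4, 7/2, 11)
obs 2: x=2 → posterior Dirichlet(8, 4/3, 15/4, 7/2, 11)
obs 3: x=2 → posterior Dirichlet(8, 4/3, 19/4, 7/2, 11)
obs 4: x=1 → posterior Dirichlet(8, 7/3, 19/4, 7/2, 11)
obs 5: x=4 → posterior Dirichlet(8, 7/3, 19/4, 7/2, 12)
obs 6: x=1 → posterior Dirichlet(8, 10/3, 19/4, 7/2, 12)
obs 7: x=3 → posterior Dirichlet(8, 10/3, 19/4, 9/2, 12)
obs 8: x=2 → posterior Dirichlet(8, 10/3, 23/4, 9/2, 12)
obs 9: x=1 → posterior Dirichlet(8, 13/3, 23/4, 9/2, 12)
obs 10: x=0 → posterior Dirichlet(9, 13/3, 23/4, 9/2, 12)
obs 11: x=3 → posterior Dirichlet(9, 13/3, 23/4, 11/2, 12)
obs 12: x=3 → posterior Dirichlet(9, 13/3, 23/4, 13/2, 12)
obs 13: x=4 → posterior Dirichlet(9, 13/3, 23/4, 13/2, 13)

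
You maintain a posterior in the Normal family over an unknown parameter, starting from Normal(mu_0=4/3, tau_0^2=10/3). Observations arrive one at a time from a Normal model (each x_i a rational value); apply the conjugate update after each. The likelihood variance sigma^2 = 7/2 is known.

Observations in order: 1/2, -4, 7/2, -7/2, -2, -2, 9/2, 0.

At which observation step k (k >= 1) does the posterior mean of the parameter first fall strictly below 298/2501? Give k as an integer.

obs 1: x=1/2 → posterior Normal(38/41, 70/41)
obs 2: x=-4 → posterior Normal(-42/61, 70/61)
obs 3: x=7/2 → posterior Normal(28/81, 70/81)
obs 4: x=-7/2 → posterior Normal(-42/101, 70/101)
obs 5: x=-2 → posterior Normal(-82/121, 70/121)
obs 6: x=-2 → posterior Normal(-122/141, 70/141)
obs 7: x=9/2 → posterior Normal(-32/161, 10/23)
obs 8: x=0 → posterior Normal(-32/181, 70/181)

k = 2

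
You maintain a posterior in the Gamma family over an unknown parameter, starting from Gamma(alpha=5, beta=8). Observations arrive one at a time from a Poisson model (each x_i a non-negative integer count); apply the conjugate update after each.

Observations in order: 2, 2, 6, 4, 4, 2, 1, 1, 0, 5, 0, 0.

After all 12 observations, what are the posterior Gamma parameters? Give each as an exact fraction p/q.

obs 1: x=2 → posterior Gamma(7, 9)
obs 2: x=2 → posterior Gamma(9, 10)
obs 3: x=6 → posterior Gamma(15, 11)
obs 4: x=4 → posterior Gamma(19, 12)
obs 5: x=4 → posterior Gamma(23, 13)
obs 6: x=2 → posterior Gamma(25, 14)
obs 7: x=1 → posterior Gamma(26, 15)
obs 8: x=1 → posterior Gamma(27, 16)
obs 9: x=0 → posterior Gamma(27, 17)
obs 10: x=5 → posterior Gamma(32, 18)
obs 11: x=0 → posterior Gamma(32, 19)
obs 12: x=0 → posterior Gamma(32, 20)

alpha=32, beta=20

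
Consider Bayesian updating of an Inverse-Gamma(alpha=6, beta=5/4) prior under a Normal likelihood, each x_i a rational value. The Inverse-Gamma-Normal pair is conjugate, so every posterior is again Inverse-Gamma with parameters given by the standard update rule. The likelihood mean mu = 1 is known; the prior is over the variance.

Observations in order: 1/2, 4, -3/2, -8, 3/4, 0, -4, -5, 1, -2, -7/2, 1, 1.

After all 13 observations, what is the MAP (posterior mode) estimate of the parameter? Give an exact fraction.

1015/144

obs 1: x=1/2 → posterior Inverse-Gamma(13/2, 11/8)
obs 2: x=4 → posterior Inverse-Gamma(7, 47/8)
obs 3: x=-3/2 → posterior Inverse-Gamma(15/2, 9)
obs 4: x=-8 → posterior Inverse-Gamma(8, 99/2)
obs 5: x=3/4 → posterior Inverse-Gamma(17/2, 1585/32)
obs 6: x=0 → posterior Inverse-Gamma(9, 1601/32)
obs 7: x=-4 → posterior Inverse-Gamma(19/2, 2001/32)
obs 8: x=-5 → posterior Inverse-Gamma(10, 2577/32)
obs 9: x=1 → posterior Inverse-Gamma(21/2, 2577/32)
obs 10: x=-2 → posterior Inverse-Gamma(11, 2721/32)
obs 11: x=-7/2 → posterior Inverse-Gamma(23/2, 3045/32)
obs 12: x=1 → posterior Inverse-Gamma(12, 3045/32)
obs 13: x=1 → posterior Inverse-Gamma(25/2, 3045/32)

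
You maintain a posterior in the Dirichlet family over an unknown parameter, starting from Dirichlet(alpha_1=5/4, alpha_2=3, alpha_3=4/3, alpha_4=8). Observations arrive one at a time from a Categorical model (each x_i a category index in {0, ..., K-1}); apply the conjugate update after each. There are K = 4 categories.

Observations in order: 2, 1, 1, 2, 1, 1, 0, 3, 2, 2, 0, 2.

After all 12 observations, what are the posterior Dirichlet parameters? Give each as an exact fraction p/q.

alpha_1=13/4, alpha_2=7, alpha_3=19/3, alpha_4=9

obs 1: x=2 → posterior Dirichlet(5/4, 3, 7/3, 8)
obs 2: x=1 → posterior Dirichlet(5/4, 4, 7/3, 8)
obs 3: x=1 → posterior Dirichlet(5/4, 5, 7/3, 8)
obs 4: x=2 → posterior Dirichlet(5/4, 5, 10/3, 8)
obs 5: x=1 → posterior Dirichlet(5/4, 6, 10/3, 8)
obs 6: x=1 → posterior Dirichlet(5/4, 7, 10/3, 8)
obs 7: x=0 → posterior Dirichlet(9/4, 7, 10/3, 8)
obs 8: x=3 → posterior Dirichlet(9/4, 7, 10/3, 9)
obs 9: x=2 → posterior Dirichlet(9/4, 7, 13/3, 9)
obs 10: x=2 → posterior Dirichlet(9/4, 7, 16/3, 9)
obs 11: x=0 → posterior Dirichlet(13/4, 7, 16/3, 9)
obs 12: x=2 → posterior Dirichlet(13/4, 7, 19/3, 9)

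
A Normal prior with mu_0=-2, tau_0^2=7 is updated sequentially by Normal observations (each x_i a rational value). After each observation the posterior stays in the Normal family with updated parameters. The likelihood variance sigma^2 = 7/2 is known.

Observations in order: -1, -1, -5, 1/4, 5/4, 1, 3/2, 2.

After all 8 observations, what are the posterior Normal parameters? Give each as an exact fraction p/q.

mu_0=-4/17, tau_0^2=7/17

obs 1: x=-1 → posterior Normal(-4/3, 7/3)
obs 2: x=-1 → posterior Normal(-6/5, 7/5)
obs 3: x=-5 → posterior Normal(-16/7, 1)
obs 4: x=1/4 → posterior Normal(-31/18, 7/9)
obs 5: x=5/4 → posterior Normal(-13/11, 7/11)
obs 6: x=1 → posterior Normal(-11/13, 7/13)
obs 7: x=3/2 → posterior Normal(-8/15, 7/15)
obs 8: x=2 → posterior Normal(-4/17, 7/17)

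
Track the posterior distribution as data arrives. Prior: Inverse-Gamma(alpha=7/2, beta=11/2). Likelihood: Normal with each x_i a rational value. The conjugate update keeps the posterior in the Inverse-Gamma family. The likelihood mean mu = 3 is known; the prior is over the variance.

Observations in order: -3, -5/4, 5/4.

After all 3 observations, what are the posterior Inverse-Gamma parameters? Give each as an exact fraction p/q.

obs 1: x=-3 → posterior Inverse-Gamma(4, 47/2)
obs 2: x=-5/4 → posterior Inverse-Gamma(9/2, 1041/32)
obs 3: x=5/4 → posterior Inverse-Gamma(5, 545/16)

alpha=5, beta=545/16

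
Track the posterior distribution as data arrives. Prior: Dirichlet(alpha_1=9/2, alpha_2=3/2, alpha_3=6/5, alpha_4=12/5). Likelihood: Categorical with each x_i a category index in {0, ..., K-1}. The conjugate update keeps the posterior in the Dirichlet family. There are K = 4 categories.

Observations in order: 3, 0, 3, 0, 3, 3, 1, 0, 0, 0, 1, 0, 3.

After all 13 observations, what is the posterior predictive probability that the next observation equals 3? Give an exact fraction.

obs 1: x=3 → posterior Dirichlet(9/2, 3/2, 6/5, 17/5)
obs 2: x=0 → posterior Dirichlet(11/2, 3/2, 6/5, 17/5)
obs 3: x=3 → posterior Dirichlet(11/2, 3/2, 6/5, 22/5)
obs 4: x=0 → posterior Dirichlet(13/2, 3/2, 6/5, 22/5)
obs 5: x=3 → posterior Dirichlet(13/2, 3/2, 6/5, 27/5)
obs 6: x=3 → posterior Dirichlet(13/2, 3/2, 6/5, 32/5)
obs 7: x=1 → posterior Dirichlet(13/2, 5/2, 6/5, 32/5)
obs 8: x=0 → posterior Dirichlet(15/2, 5/2, 6/5, 32/5)
obs 9: x=0 → posterior Dirichlet(17/2, 5/2, 6/5, 32/5)
obs 10: x=0 → posterior Dirichlet(19/2, 5/2, 6/5, 32/5)
obs 11: x=1 → posterior Dirichlet(19/2, 7/2, 6/5, 32/5)
obs 12: x=0 → posterior Dirichlet(21/2, 7/2, 6/5, 32/5)
obs 13: x=3 → posterior Dirichlet(21/2, 7/2, 6/5, 37/5)

37/113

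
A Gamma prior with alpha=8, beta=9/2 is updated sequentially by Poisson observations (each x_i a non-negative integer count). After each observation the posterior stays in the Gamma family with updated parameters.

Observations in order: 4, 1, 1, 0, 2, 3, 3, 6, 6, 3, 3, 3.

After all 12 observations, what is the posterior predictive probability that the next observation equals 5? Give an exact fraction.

9706384307974879484377677351308675057421573882546520962269856387511534176/130396558323632395972531878072806180273349951903583132661879062652587890625

obs 1: x=4 → posterior Gamma(12, 11/2)
obs 2: x=1 → posterior Gamma(13, 13/2)
obs 3: x=1 → posterior Gamma(14, 15/2)
obs 4: x=0 → posterior Gamma(14, 17/2)
obs 5: x=2 → posterior Gamma(16, 19/2)
obs 6: x=3 → posterior Gamma(19, 21/2)
obs 7: x=3 → posterior Gamma(22, 23/2)
obs 8: x=6 → posterior Gamma(28, 25/2)
obs 9: x=6 → posterior Gamma(34, 27/2)
obs 10: x=3 → posterior Gamma(37, 29/2)
obs 11: x=3 → posterior Gamma(40, 31/2)
obs 12: x=3 → posterior Gamma(43, 33/2)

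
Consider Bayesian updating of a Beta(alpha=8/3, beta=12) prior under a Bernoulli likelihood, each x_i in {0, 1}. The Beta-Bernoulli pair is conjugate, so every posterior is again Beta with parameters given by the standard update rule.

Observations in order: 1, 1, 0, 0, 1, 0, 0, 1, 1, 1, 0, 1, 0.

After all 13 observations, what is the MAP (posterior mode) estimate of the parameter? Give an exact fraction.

26/77

obs 1: x=1 → posterior Beta(11/3, 12)
obs 2: x=1 → posterior Beta(14/3, 12)
obs 3: x=0 → posterior Beta(14/3, 13)
obs 4: x=0 → posterior Beta(14/3, 14)
obs 5: x=1 → posterior Beta(17/3, 14)
obs 6: x=0 → posterior Beta(17/3, 15)
obs 7: x=0 → posterior Beta(17/3, 16)
obs 8: x=1 → posterior Beta(20/3, 16)
obs 9: x=1 → posterior Beta(23/3, 16)
obs 10: x=1 → posterior Beta(26/3, 16)
obs 11: x=0 → posterior Beta(26/3, 17)
obs 12: x=1 → posterior Beta(29/3, 17)
obs 13: x=0 → posterior Beta(29/3, 18)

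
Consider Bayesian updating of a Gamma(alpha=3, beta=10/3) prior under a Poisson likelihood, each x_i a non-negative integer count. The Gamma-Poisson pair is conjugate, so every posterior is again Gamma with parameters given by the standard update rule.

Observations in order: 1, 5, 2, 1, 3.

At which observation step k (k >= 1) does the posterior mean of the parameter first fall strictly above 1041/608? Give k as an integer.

obs 1: x=1 → posterior Gamma(4, 13/3)
obs 2: x=5 → posterior Gamma(9, 16/3)
obs 3: x=2 → posterior Gamma(11, 19/3)
obs 4: x=1 → posterior Gamma(12, 22/3)
obs 5: x=3 → posterior Gamma(15, 25/3)

k = 3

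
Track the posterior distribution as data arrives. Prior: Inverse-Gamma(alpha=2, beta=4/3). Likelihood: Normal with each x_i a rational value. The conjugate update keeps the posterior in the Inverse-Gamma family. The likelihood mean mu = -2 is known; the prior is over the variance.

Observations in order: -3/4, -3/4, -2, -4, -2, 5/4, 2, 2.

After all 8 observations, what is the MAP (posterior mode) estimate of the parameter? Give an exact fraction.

359/96

obs 1: x=-3/4 → posterior Inverse-Gamma(5/2, 203/96)
obs 2: x=-3/4 → posterior Inverse-Gamma(3, 139/48)
obs 3: x=-2 → posterior Inverse-Gamma(7/2, 139/48)
obs 4: x=-4 → posterior Inverse-Gamma(4, 235/48)
obs 5: x=-2 → posterior Inverse-Gamma(9/2, 235/48)
obs 6: x=5/4 → posterior Inverse-Gamma(5, 977/96)
obs 7: x=2 → posterior Inverse-Gamma(11/2, 1745/96)
obs 8: x=2 → posterior Inverse-Gamma(6, 2513/96)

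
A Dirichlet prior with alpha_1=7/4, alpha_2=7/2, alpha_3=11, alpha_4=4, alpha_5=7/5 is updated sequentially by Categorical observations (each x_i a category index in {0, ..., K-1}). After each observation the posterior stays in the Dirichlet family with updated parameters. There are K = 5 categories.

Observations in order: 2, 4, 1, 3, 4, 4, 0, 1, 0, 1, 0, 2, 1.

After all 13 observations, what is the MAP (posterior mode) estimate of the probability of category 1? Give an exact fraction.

130/593

obs 1: x=2 → posterior Dirichlet(7/4, 7/2, 12, 4, 7/5)
obs 2: x=4 → posterior Dirichlet(7/4, 7/2, 12, 4, 12/5)
obs 3: x=1 → posterior Dirichlet(7/4, 9/2, 12, 4, 12/5)
obs 4: x=3 → posterior Dirichlet(7/4, 9/2, 12, 5, 12/5)
obs 5: x=4 → posterior Dirichlet(7/4, 9/2, 12, 5, 17/5)
obs 6: x=4 → posterior Dirichlet(7/4, 9/2, 12, 5, 22/5)
obs 7: x=0 → posterior Dirichlet(11/4, 9/2, 12, 5, 22/5)
obs 8: x=1 → posterior Dirichlet(11/4, 11/2, 12, 5, 22/5)
obs 9: x=0 → posterior Dirichlet(15/4, 11/2, 12, 5, 22/5)
obs 10: x=1 → posterior Dirichlet(15/4, 13/2, 12, 5, 22/5)
obs 11: x=0 → posterior Dirichlet(19/4, 13/2, 12, 5, 22/5)
obs 12: x=2 → posterior Dirichlet(19/4, 13/2, 13, 5, 22/5)
obs 13: x=1 → posterior Dirichlet(19/4, 15/2, 13, 5, 22/5)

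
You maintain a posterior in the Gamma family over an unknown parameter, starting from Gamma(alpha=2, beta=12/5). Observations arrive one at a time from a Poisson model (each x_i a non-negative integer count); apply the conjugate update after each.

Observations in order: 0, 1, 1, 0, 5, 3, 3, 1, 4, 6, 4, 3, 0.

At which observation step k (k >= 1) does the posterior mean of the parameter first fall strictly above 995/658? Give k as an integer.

k = 7

obs 1: x=0 → posterior Gamma(2, 17/5)
obs 2: x=1 → posterior Gamma(3, 22/5)
obs 3: x=1 → posterior Gamma(4, 27/5)
obs 4: x=0 → posterior Gamma(4, 32/5)
obs 5: x=5 → posterior Gamma(9, 37/5)
obs 6: x=3 → posterior Gamma(12, 42/5)
obs 7: x=3 → posterior Gamma(15, 47/5)
obs 8: x=1 → posterior Gamma(16, 52/5)
obs 9: x=4 → posterior Gamma(20, 57/5)
obs 10: x=6 → posterior Gamma(26, 62/5)
obs 11: x=4 → posterior Gamma(30, 67/5)
obs 12: x=3 → posterior Gamma(33, 72/5)
obs 13: x=0 → posterior Gamma(33, 77/5)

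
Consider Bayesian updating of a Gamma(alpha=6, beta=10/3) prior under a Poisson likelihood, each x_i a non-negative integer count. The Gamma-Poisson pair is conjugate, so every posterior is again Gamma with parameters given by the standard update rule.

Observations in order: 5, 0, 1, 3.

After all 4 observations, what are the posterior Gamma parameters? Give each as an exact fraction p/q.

obs 1: x=5 → posterior Gamma(11, 13/3)
obs 2: x=0 → posterior Gamma(11, 16/3)
obs 3: x=1 → posterior Gamma(12, 19/3)
obs 4: x=3 → posterior Gamma(15, 22/3)

alpha=15, beta=22/3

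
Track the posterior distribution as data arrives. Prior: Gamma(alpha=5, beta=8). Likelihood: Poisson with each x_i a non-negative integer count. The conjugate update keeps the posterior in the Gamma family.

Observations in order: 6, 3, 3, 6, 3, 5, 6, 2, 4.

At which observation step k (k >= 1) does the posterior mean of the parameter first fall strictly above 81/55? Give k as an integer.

k = 3

obs 1: x=6 → posterior Gamma(11, 9)
obs 2: x=3 → posterior Gamma(14, 10)
obs 3: x=3 → posterior Gamma(17, 11)
obs 4: x=6 → posterior Gamma(23, 12)
obs 5: x=3 → posterior Gamma(26, 13)
obs 6: x=5 → posterior Gamma(31, 14)
obs 7: x=6 → posterior Gamma(37, 15)
obs 8: x=2 → posterior Gamma(39, 16)
obs 9: x=4 → posterior Gamma(43, 17)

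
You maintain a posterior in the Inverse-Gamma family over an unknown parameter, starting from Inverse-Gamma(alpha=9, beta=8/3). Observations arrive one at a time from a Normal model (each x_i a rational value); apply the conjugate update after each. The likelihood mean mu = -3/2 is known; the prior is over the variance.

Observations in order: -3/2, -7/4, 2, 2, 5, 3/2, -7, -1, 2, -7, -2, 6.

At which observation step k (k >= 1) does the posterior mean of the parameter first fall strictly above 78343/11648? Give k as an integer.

k = 12

obs 1: x=-3/2 → posterior Inverse-Gamma(19/2, 8/3)
obs 2: x=-7/4 → posterior Inverse-Gamma(10, 259/96)
obs 3: x=2 → posterior Inverse-Gamma(21/2, 847/96)
obs 4: x=2 → posterior Inverse-Gamma(11, 1435/96)
obs 5: x=5 → posterior Inverse-Gamma(23/2, 3463/96)
obs 6: x=3/2 → posterior Inverse-Gamma(12, 3895/96)
obs 7: x=-7 → posterior Inverse-Gamma(25/2, 5347/96)
obs 8: x=-1 → posterior Inverse-Gamma(13, 5359/96)
obs 9: x=2 → posterior Inverse-Gamma(27/2, 5947/96)
obs 10: x=-7 → posterior Inverse-Gamma(14, 7399/96)
obs 11: x=-2 → posterior Inverse-Gamma(29/2, 7411/96)
obs 12: x=6 → posterior Inverse-Gamma(15, 10111/96)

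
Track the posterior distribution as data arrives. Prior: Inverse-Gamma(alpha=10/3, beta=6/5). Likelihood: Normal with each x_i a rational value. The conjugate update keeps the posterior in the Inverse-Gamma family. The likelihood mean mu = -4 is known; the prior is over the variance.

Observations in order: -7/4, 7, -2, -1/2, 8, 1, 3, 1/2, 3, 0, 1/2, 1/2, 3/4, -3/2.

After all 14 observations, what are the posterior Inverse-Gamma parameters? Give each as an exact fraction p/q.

alpha=31/3, beta=20691/80

obs 1: x=-7/4 → posterior Inverse-Gamma(23/6, 597/160)
obs 2: x=7 → posterior Inverse-Gamma(13/3, 10277/160)
obs 3: x=-2 → posterior Inverse-Gamma(29/6, 10597/160)
obs 4: x=-1/2 → posterior Inverse-Gamma(16/3, 11577/160)
obs 5: x=8 → posterior Inverse-Gamma(35/6, 23097/160)
obs 6: x=1 → posterior Inverse-Gamma(19/3, 25097/160)
obs 7: x=3 → posterior Inverse-Gamma(41/6, 29017/160)
obs 8: x=1/2 → posterior Inverse-Gamma(22/3, 30637/160)
obs 9: x=3 → posterior Inverse-Gamma(47/6, 34557/160)
obs 10: x=0 → posterior Inverse-Gamma(25/3, 35837/160)
obs 11: x=1/2 → posterior Inverse-Gamma(53/6, 37457/160)
obs 12: x=1/2 → posterior Inverse-Gamma(28/3, 39077/160)
obs 13: x=3/4 → posterior Inverse-Gamma(59/6, 20441/80)
obs 14: x=-3/2 → posterior Inverse-Gamma(31/3, 20691/80)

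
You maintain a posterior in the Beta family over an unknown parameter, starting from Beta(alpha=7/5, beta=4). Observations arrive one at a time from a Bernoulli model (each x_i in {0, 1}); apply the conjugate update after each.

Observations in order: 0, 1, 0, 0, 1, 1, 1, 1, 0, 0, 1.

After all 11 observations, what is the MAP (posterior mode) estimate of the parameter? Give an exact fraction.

obs 1: x=0 → posterior Beta(7/5, 5)
obs 2: x=1 → posterior Beta(12/5, 5)
obs 3: x=0 → posterior Beta(12/5, 6)
obs 4: x=0 → posterior Beta(12/5, 7)
obs 5: x=1 → posterior Beta(17/5, 7)
obs 6: x=1 → posterior Beta(22/5, 7)
obs 7: x=1 → posterior Beta(27/5, 7)
obs 8: x=1 → posterior Beta(32/5, 7)
obs 9: x=0 → posterior Beta(32/5, 8)
obs 10: x=0 → posterior Beta(32/5, 9)
obs 11: x=1 → posterior Beta(37/5, 9)

4/9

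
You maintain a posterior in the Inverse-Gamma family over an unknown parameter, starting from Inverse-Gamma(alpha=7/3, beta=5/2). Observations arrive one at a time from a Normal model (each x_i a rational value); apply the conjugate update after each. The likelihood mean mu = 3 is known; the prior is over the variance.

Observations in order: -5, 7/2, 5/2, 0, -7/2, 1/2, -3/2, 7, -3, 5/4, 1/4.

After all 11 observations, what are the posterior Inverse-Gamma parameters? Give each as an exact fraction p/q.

obs 1: x=-5 → posterior Inverse-Gamma(17/6, 69/2)
obs 2: x=7/2 → posterior Inverse-Gamma(10/3, 277/8)
obs 3: x=5/2 → posterior Inverse-Gamma(23/6, 139/4)
obs 4: x=0 → posterior Inverse-Gamma(13/3, 157/4)
obs 5: x=-7/2 → posterior Inverse-Gamma(29/6, 483/8)
obs 6: x=1/2 → posterior Inverse-Gamma(16/3, 127/2)
obs 7: x=-3/2 → posterior Inverse-Gamma(35/6, 589/8)
obs 8: x=7 → posterior Inverse-Gamma(19/3, 653/8)
obs 9: x=-3 → posterior Inverse-Gamma(41/6, 797/8)
obs 10: x=5/4 → posterior Inverse-Gamma(22/3, 3237/32)
obs 11: x=1/4 → posterior Inverse-Gamma(47/6, 1679/16)

alpha=47/6, beta=1679/16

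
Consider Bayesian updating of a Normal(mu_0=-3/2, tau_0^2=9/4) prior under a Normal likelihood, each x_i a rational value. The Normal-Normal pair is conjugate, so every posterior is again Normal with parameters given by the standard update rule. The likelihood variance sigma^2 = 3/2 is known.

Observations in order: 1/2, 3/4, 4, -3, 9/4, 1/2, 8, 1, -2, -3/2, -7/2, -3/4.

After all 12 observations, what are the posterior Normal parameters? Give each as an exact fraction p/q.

obs 1: x=1/2 → posterior Normal(-3/10, 9/10)
obs 2: x=3/4 → posterior Normal(3/32, 9/16)
obs 3: x=4 → posterior Normal(51/44, 9/22)
obs 4: x=-3 → posterior Normal(15/56, 9/28)
obs 5: x=9/4 → posterior Normal(21/34, 9/34)
obs 6: x=1/2 → posterior Normal(3/5, 9/40)
obs 7: x=8 → posterior Normal(36/23, 9/46)
obs 8: x=1 → posterior Normal(3/2, 9/52)
obs 9: x=-2 → posterior Normal(33/29, 9/58)
obs 10: x=-3/2 → posterior Normal(57/64, 9/64)
obs 11: x=-7/2 → posterior Normal(18/35, 9/70)
obs 12: x=-3/4 → posterior Normal(63/152, 9/76)

mu_0=63/152, tau_0^2=9/76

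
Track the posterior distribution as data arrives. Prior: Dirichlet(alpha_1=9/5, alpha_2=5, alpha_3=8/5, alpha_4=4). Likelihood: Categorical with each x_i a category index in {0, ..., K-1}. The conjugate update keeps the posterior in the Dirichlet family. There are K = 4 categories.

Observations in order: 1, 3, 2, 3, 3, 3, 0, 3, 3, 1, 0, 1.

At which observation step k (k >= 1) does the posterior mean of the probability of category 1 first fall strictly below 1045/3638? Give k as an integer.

obs 1: x=1 → posterior Dirichlet(9/5, 6, 8/5, 4)
obs 2: x=3 → posterior Dirichlet(9/5, 6, 8/5, 5)
obs 3: x=2 → posterior Dirichlet(9/5, 6, 13/5, 5)
obs 4: x=3 → posterior Dirichlet(9/5, 6, 13/5, 6)
obs 5: x=3 → posterior Dirichlet(9/5, 6, 13/5, 7)
obs 6: x=3 → posterior Dirichlet(9/5, 6, 13/5, 8)
obs 7: x=0 → posterior Dirichlet(14/5, 6, 13/5, 8)
obs 8: x=3 → posterior Dirichlet(14/5, 6, 13/5, 9)
obs 9: x=3 → posterior Dirichlet(14/5, 6, 13/5, 10)
obs 10: x=1 → posterior Dirichlet(14/5, 7, 13/5, 10)
obs 11: x=0 → posterior Dirichlet(19/5, 7, 13/5, 10)
obs 12: x=1 → posterior Dirichlet(19/5, 8, 13/5, 10)

k = 9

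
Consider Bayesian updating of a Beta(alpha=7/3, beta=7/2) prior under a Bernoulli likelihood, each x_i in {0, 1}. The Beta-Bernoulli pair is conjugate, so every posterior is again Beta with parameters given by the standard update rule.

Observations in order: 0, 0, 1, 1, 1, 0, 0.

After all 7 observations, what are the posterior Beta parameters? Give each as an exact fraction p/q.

alpha=16/3, beta=15/2

obs 1: x=0 → posterior Beta(7/3, 9/2)
obs 2: x=0 → posterior Beta(7/3, 11/2)
obs 3: x=1 → posterior Beta(10/3, 11/2)
obs 4: x=1 → posterior Beta(13/3, 11/2)
obs 5: x=1 → posterior Beta(16/3, 11/2)
obs 6: x=0 → posterior Beta(16/3, 13/2)
obs 7: x=0 → posterior Beta(16/3, 15/2)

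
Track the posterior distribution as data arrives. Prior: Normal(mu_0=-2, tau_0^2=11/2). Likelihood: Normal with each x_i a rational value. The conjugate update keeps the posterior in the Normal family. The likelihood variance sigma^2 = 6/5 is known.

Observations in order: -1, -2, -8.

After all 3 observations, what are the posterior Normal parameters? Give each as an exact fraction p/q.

obs 1: x=-1 → posterior Normal(-79/67, 66/67)
obs 2: x=-2 → posterior Normal(-189/122, 33/61)
obs 3: x=-8 → posterior Normal(-629/177, 22/59)

mu_0=-629/177, tau_0^2=22/59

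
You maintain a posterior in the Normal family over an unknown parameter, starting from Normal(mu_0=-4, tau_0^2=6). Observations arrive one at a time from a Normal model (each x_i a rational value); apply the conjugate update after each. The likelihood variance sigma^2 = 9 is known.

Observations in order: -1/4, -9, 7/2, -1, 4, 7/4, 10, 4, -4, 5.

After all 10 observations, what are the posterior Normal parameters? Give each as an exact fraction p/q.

obs 1: x=-1/4 → posterior Normal(-5/2, 18/5)
obs 2: x=-9 → posterior Normal(-61/14, 18/7)
obs 3: x=7/2 → posterior Normal(-47/18, 2)
obs 4: x=-1 → posterior Normal(-51/22, 18/11)
obs 5: x=4 → posterior Normal(-35/26, 18/13)
obs 6: x=7/4 → posterior Normal(-14/15, 6/5)
obs 7: x=10 → posterior Normal(6/17, 18/17)
obs 8: x=4 → posterior Normal(14/19, 18/19)
obs 9: x=-4 → posterior Normal(2/7, 6/7)
obs 10: x=5 → posterior Normal(16/23, 18/23)

mu_0=16/23, tau_0^2=18/23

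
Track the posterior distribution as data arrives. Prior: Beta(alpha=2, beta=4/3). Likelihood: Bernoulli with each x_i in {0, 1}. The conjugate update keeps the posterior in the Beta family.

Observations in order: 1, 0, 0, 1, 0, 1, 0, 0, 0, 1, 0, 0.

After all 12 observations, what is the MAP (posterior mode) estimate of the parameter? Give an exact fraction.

obs 1: x=1 → posterior Beta(3, 4/3)
obs 2: x=0 → posterior Beta(3, 7/3)
obs 3: x=0 → posterior Beta(3, 10/3)
obs 4: x=1 → posterior Beta(4, 10/3)
obs 5: x=0 → posterior Beta(4, 13/3)
obs 6: x=1 → posterior Beta(5, 13/3)
obs 7: x=0 → posterior Beta(5, 16/3)
obs 8: x=0 → posterior Beta(5, 19/3)
obs 9: x=0 → posterior Beta(5, 22/3)
obs 10: x=1 → posterior Beta(6, 22/3)
obs 11: x=0 → posterior Beta(6, 25/3)
obs 12: x=0 → posterior Beta(6, 28/3)

3/8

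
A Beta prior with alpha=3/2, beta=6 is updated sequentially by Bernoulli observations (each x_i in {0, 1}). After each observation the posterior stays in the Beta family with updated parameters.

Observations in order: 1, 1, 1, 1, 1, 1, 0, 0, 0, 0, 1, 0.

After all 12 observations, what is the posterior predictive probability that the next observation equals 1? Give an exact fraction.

obs 1: x=1 → posterior Beta(5/2, 6)
obs 2: x=1 → posterior Beta(7/2, 6)
obs 3: x=1 → posterior Beta(9/2, 6)
obs 4: x=1 → posterior Beta(11/2, 6)
obs 5: x=1 → posterior Beta(13/2, 6)
obs 6: x=1 → posterior Beta(15/2, 6)
obs 7: x=0 → posterior Beta(15/2, 7)
obs 8: x=0 → posterior Beta(15/2, 8)
obs 9: x=0 → posterior Beta(15/2, 9)
obs 10: x=0 → posterior Beta(15/2, 10)
obs 11: x=1 → posterior Beta(17/2, 10)
obs 12: x=0 → posterior Beta(17/2, 11)

17/39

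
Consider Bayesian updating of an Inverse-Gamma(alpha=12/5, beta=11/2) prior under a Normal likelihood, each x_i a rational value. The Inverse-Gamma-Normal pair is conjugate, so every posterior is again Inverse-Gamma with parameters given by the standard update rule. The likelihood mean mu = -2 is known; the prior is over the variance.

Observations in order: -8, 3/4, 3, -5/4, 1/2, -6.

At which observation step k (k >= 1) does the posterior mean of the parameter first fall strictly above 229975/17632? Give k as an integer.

k = 3

obs 1: x=-8 → posterior Inverse-Gamma(29/10, 47/2)
obs 2: x=3/4 → posterior Inverse-Gamma(17/5, 873/32)
obs 3: x=3 → posterior Inverse-Gamma(39/10, 1273/32)
obs 4: x=-5/4 → posterior Inverse-Gamma(22/5, 641/16)
obs 5: x=1/2 → posterior Inverse-Gamma(49/10, 691/16)
obs 6: x=-6 → posterior Inverse-Gamma(27/5, 819/16)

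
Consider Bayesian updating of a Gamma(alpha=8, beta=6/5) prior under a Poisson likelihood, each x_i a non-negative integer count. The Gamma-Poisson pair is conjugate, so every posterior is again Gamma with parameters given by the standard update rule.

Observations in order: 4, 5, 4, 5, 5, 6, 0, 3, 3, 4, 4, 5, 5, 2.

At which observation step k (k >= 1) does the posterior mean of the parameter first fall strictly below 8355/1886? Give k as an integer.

obs 1: x=4 → posterior Gamma(12, 11/5)
obs 2: x=5 → posterior Gamma(17, 16/5)
obs 3: x=4 → posterior Gamma(21, 21/5)
obs 4: x=5 → posterior Gamma(26, 26/5)
obs 5: x=5 → posterior Gamma(31, 31/5)
obs 6: x=6 → posterior Gamma(37, 36/5)
obs 7: x=0 → posterior Gamma(37, 41/5)
obs 8: x=3 → posterior Gamma(40, 46/5)
obs 9: x=3 → posterior Gamma(43, 51/5)
obs 10: x=4 → posterior Gamma(47, 56/5)
obs 11: x=4 → posterior Gamma(51, 61/5)
obs 12: x=5 → posterior Gamma(56, 66/5)
obs 13: x=5 → posterior Gamma(61, 71/5)
obs 14: x=2 → posterior Gamma(63, 76/5)

k = 8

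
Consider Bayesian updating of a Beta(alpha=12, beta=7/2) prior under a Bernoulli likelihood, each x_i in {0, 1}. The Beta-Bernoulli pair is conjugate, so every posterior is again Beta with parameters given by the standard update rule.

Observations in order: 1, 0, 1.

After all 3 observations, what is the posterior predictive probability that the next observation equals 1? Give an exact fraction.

obs 1: x=1 → posterior Beta(13, 7/2)
obs 2: x=0 → posterior Beta(13, 9/2)
obs 3: x=1 → posterior Beta(14, 9/2)

28/37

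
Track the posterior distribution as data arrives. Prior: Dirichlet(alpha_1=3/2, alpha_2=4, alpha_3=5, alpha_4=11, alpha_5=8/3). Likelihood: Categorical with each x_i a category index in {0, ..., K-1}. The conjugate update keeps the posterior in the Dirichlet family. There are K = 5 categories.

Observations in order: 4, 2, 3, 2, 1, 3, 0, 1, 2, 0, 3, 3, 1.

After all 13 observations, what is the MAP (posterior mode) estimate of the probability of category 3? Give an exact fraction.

84/193

obs 1: x=4 → posterior Dirichlet(3/2, 4, 5, 11, 11/3)
obs 2: x=2 → posterior Dirichlet(3/2, 4, 6, 11, 11/3)
obs 3: x=3 → posterior Dirichlet(3/2, 4, 6, 12, 11/3)
obs 4: x=2 → posterior Dirichlet(3/2, 4, 7, 12, 11/3)
obs 5: x=1 → posterior Dirichlet(3/2, 5, 7, 12, 11/3)
obs 6: x=3 → posterior Dirichlet(3/2, 5, 7, 13, 11/3)
obs 7: x=0 → posterior Dirichlet(5/2, 5, 7, 13, 11/3)
obs 8: x=1 → posterior Dirichlet(5/2, 6, 7, 13, 11/3)
obs 9: x=2 → posterior Dirichlet(5/2, 6, 8, 13, 11/3)
obs 10: x=0 → posterior Dirichlet(7/2, 6, 8, 13, 11/3)
obs 11: x=3 → posterior Dirichlet(7/2, 6, 8, 14, 11/3)
obs 12: x=3 → posterior Dirichlet(7/2, 6, 8, 15, 11/3)
obs 13: x=1 → posterior Dirichlet(7/2, 7, 8, 15, 11/3)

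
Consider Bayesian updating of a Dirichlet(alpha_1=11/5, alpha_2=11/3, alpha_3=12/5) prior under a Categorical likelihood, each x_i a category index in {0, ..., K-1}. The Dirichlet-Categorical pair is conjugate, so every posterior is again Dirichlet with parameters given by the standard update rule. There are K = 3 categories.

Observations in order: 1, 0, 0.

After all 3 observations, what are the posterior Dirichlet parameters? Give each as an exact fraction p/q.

alpha_1=21/5, alpha_2=14/3, alpha_3=12/5

obs 1: x=1 → posterior Dirichlet(11/5, 14/3, 12/5)
obs 2: x=0 → posterior Dirichlet(16/5, 14/3, 12/5)
obs 3: x=0 → posterior Dirichlet(21/5, 14/3, 12/5)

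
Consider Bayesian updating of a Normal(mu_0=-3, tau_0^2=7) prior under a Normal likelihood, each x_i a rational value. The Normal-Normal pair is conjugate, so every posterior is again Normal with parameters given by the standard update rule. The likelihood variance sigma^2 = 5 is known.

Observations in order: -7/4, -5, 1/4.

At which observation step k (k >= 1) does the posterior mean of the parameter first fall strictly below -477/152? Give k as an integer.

k = 2

obs 1: x=-7/4 → posterior Normal(-109/48, 35/12)
obs 2: x=-5 → posterior Normal(-249/76, 35/19)
obs 3: x=1/4 → posterior Normal(-121/52, 35/26)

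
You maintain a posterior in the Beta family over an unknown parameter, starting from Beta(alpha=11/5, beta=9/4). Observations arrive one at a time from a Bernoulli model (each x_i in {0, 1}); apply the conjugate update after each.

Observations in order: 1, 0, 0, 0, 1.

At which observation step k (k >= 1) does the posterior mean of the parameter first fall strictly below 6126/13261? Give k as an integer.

k = 3

obs 1: x=1 → posterior Beta(16/5, 9/4)
obs 2: x=0 → posterior Beta(16/5, 13/4)
obs 3: x=0 → posterior Beta(16/5, 17/4)
obs 4: x=0 → posterior Beta(16/5, 21/4)
obs 5: x=1 → posterior Beta(21/5, 21/4)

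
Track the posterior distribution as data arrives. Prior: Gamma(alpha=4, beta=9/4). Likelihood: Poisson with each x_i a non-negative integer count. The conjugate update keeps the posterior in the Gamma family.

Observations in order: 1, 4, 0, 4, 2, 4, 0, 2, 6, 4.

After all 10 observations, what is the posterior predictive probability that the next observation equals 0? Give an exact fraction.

obs 1: x=1 → posterior Gamma(5, 13/4)
obs 2: x=4 → posterior Gamma(9, 17/4)
obs 3: x=0 → posterior Gamma(9, 21/4)
obs 4: x=4 → posterior Gamma(13, 25/4)
obs 5: x=2 → posterior Gamma(15, 29/4)
obs 6: x=4 → posterior Gamma(19, 33/4)
obs 7: x=0 → posterior Gamma(19, 37/4)
obs 8: x=2 → posterior Gamma(21, 41/4)
obs 9: x=6 → posterior Gamma(27, 45/4)
obs 10: x=4 → posterior Gamma(31, 49/4)

24893071176241544900787221684958608586849291716964049/283499278281258657725525680568509306972713148562602397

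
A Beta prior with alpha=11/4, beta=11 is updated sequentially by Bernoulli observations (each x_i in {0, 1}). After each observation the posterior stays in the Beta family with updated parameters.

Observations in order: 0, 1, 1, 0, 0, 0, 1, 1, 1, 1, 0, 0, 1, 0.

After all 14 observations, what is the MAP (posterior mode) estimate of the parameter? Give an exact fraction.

obs 1: x=0 → posterior Beta(11/4, 12)
obs 2: x=1 → posterior Beta(15/4, 12)
obs 3: x=1 → posterior Beta(19/4, 12)
obs 4: x=0 → posterior Beta(19/4, 13)
obs 5: x=0 → posterior Beta(19/4, 14)
obs 6: x=0 → posterior Beta(19/4, 15)
obs 7: x=1 → posterior Beta(23/4, 15)
obs 8: x=1 → posterior Beta(27/4, 15)
obs 9: x=1 → posterior Beta(31/4, 15)
obs 10: x=1 → posterior Beta(35/4, 15)
obs 11: x=0 → posterior Beta(35/4, 16)
obs 12: x=0 → posterior Beta(35/4, 17)
obs 13: x=1 → posterior Beta(39/4, 17)
obs 14: x=0 → posterior Beta(39/4, 18)

35/103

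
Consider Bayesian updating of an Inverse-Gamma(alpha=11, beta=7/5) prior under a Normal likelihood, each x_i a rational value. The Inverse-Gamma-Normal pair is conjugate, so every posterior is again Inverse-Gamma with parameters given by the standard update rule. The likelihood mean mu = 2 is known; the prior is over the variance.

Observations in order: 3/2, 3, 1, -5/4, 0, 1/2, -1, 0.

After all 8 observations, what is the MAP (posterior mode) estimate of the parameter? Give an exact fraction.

2789/2560

obs 1: x=3/2 → posterior Inverse-Gamma(23/2, 61/40)
obs 2: x=3 → posterior Inverse-Gamma(12, 81/40)
obs 3: x=1 → posterior Inverse-Gamma(25/2, 101/40)
obs 4: x=-5/4 → posterior Inverse-Gamma(13, 1249/160)
obs 5: x=0 → posterior Inverse-Gamma(27/2, 1569/160)
obs 6: x=1/2 → posterior Inverse-Gamma(14, 1749/160)
obs 7: x=-1 → posterior Inverse-Gamma(29/2, 2469/160)
obs 8: x=0 → posterior Inverse-Gamma(15, 2789/160)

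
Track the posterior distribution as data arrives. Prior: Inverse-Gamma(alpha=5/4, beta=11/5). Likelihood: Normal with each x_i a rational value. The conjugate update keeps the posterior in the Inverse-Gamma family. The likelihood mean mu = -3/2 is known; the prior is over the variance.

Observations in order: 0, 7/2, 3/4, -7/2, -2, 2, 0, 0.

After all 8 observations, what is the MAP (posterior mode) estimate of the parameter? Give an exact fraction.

4617/1000

obs 1: x=0 → posterior Inverse-Gamma(7/4, 133/40)
obs 2: x=7/2 → posterior Inverse-Gamma(9/4, 633/40)
obs 3: x=3/4 → posterior Inverse-Gamma(11/4, 2937/160)
obs 4: x=-7/2 → posterior Inverse-Gamma(13/4, 3257/160)
obs 5: x=-2 → posterior Inverse-Gamma(15/4, 3277/160)
obs 6: x=2 → posterior Inverse-Gamma(17/4, 4257/160)
obs 7: x=0 → posterior Inverse-Gamma(19/4, 4437/160)
obs 8: x=0 → posterior Inverse-Gamma(21/4, 4617/160)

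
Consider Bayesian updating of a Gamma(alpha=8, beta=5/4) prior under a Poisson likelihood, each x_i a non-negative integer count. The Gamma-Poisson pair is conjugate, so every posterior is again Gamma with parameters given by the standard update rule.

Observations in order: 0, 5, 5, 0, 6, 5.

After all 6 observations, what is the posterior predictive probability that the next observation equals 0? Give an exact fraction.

2567686153161211134561828214731016126483469/108869005682301795684211705446369982097742753

obs 1: x=0 → posterior Gamma(8, 9/4)
obs 2: x=5 → posterior Gamma(13, 13/4)
obs 3: x=5 → posterior Gamma(18, 17/4)
obs 4: x=0 → posterior Gamma(18, 21/4)
obs 5: x=6 → posterior Gamma(24, 25/4)
obs 6: x=5 → posterior Gamma(29, 29/4)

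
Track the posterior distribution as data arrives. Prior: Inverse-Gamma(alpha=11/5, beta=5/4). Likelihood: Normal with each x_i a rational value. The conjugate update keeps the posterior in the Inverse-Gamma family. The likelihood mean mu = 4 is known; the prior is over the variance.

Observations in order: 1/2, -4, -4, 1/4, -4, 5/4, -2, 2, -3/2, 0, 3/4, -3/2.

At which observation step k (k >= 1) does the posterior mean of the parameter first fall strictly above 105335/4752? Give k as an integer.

obs 1: x=1/2 → posterior Inverse-Gamma(27/10, 59/8)
obs 2: x=-4 → posterior Inverse-Gamma(16/5, 315/8)
obs 3: x=-4 → posterior Inverse-Gamma(37/10, 571/8)
obs 4: x=1/4 → posterior Inverse-Gamma(21/5, 2509/32)
obs 5: x=-4 → posterior Inverse-Gamma(47/10, 3533/32)
obs 6: x=5/4 → posterior Inverse-Gamma(26/5, 1827/16)
obs 7: x=-2 → posterior Inverse-Gamma(57/10, 2115/16)
obs 8: x=2 → posterior Inverse-Gamma(31/5, 2147/16)
obs 9: x=-3/2 → posterior Inverse-Gamma(67/10, 2389/16)
obs 10: x=0 → posterior Inverse-Gamma(36/5, 2517/16)
obs 11: x=3/4 → posterior Inverse-Gamma(77/10, 5203/32)
obs 12: x=-3/2 → posterior Inverse-Gamma(41/5, 5687/32)

k = 3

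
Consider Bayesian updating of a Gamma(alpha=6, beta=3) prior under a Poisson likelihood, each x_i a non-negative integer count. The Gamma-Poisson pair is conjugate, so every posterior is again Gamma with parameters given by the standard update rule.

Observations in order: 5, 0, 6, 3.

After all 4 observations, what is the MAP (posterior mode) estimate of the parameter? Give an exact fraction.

19/7

obs 1: x=5 → posterior Gamma(11, 4)
obs 2: x=0 → posterior Gamma(11, 5)
obs 3: x=6 → posterior Gamma(17, 6)
obs 4: x=3 → posterior Gamma(20, 7)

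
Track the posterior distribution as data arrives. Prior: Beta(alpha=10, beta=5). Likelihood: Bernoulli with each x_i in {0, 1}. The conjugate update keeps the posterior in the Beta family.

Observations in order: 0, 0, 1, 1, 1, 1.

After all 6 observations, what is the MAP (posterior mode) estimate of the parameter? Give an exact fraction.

13/19

obs 1: x=0 → posterior Beta(10, 6)
obs 2: x=0 → posterior Beta(10, 7)
obs 3: x=1 → posterior Beta(11, 7)
obs 4: x=1 → posterior Beta(12, 7)
obs 5: x=1 → posterior Beta(13, 7)
obs 6: x=1 → posterior Beta(14, 7)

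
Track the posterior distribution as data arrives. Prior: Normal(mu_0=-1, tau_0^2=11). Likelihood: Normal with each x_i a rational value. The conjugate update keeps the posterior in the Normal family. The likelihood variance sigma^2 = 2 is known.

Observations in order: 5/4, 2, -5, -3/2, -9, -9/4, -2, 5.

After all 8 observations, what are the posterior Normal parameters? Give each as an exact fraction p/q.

mu_0=-257/180, tau_0^2=11/45

obs 1: x=5/4 → posterior Normal(47/52, 22/13)
obs 2: x=2 → posterior Normal(45/32, 11/12)
obs 3: x=-5 → posterior Normal(-17/28, 22/35)
obs 4: x=-3/2 → posterior Normal(-151/184, 11/23)
obs 5: x=-9 → posterior Normal(-547/228, 22/57)
obs 6: x=-9/4 → posterior Normal(-19/8, 11/34)
obs 7: x=-2 → posterior Normal(-367/158, 22/79)
obs 8: x=5 → posterior Normal(-257/180, 11/45)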